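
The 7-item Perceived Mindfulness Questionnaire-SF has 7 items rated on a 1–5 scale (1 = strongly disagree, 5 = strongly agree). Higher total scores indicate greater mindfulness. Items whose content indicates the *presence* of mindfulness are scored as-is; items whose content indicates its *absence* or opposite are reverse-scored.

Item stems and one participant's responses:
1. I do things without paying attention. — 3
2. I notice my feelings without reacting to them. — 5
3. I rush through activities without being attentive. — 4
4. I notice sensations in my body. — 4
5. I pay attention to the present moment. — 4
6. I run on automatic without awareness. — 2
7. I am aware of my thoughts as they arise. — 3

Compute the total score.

25

Items 1, 3, 6 describe the absence/opposite of mindfulness → reverse-score.
reverse-coded value = 6 − response.
  item 1: 6 − 3 = 3
  item 2: 5
  item 3: 6 − 4 = 2
  item 4: 4
  item 5: 4
  item 6: 6 − 2 = 4
  item 7: 3
Total = 3 + 5 + 2 + 4 + 4 + 4 + 3 = 25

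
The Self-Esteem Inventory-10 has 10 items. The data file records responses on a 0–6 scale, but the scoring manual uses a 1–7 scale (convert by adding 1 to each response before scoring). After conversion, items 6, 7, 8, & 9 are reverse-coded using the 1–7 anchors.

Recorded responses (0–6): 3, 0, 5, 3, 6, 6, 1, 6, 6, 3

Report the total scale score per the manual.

35

Convert to 1–7: 4, 1, 6, 4, 7, 7, 2, 7, 7, 4
Reverse-coded (reversed = (1+7) − raw = 8 − raw):
  item 6: 8 − 7 = 1
  item 7: 8 − 2 = 6
  item 8: 8 − 7 = 1
  item 9: 8 − 7 = 1
Scored: 4, 1, 6, 4, 7, 1, 6, 1, 1, 4
Total = 35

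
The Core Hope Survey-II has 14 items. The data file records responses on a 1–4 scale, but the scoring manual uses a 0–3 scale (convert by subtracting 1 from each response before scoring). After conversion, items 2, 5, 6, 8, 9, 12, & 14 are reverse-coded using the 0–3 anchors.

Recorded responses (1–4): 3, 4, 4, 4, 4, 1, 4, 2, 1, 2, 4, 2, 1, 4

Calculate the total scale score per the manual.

25

Convert to 0–3: 2, 3, 3, 3, 3, 0, 3, 1, 0, 1, 3, 1, 0, 3
Reverse-coded (reverse-coded value = 3 − response):
  item 2: 3 − 3 = 0
  item 5: 3 − 3 = 0
  item 6: 3 − 0 = 3
  item 8: 3 − 1 = 2
  item 9: 3 − 0 = 3
  item 12: 3 − 1 = 2
  item 14: 3 − 3 = 0
Scored: 2, 0, 3, 3, 0, 3, 3, 2, 3, 1, 3, 2, 0, 0
Total = 25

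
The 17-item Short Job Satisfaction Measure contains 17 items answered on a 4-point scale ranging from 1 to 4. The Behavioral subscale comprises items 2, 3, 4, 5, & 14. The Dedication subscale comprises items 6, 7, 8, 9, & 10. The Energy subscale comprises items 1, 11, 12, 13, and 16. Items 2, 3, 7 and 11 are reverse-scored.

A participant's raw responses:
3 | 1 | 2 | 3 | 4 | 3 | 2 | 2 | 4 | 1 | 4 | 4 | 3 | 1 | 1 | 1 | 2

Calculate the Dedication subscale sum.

13

Dedication items: 6, 7, 8, 9, 10.
Of these, item 7 is reverse-scored; on a 1–4 scale, reversed = 5 − raw.
  item 6: 3
  item 7: 5 − 2 = 3
  item 8: 2
  item 9: 4
  item 10: 1
Sum = 3 + 3 + 2 + 4 + 1 = 13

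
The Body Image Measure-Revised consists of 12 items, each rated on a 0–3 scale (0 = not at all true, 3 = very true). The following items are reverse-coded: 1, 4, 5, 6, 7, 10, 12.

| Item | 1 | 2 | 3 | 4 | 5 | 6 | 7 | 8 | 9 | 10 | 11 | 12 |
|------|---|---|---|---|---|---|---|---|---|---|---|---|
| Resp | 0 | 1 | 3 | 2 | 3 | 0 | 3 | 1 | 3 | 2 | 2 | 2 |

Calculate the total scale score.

Raw sum = 22. Reverse-coded items: 1, 4, 5, 6, 7, 10, 12; their raw sum = 12.
Each reversal replaces raw with 3 − raw, changing the total by 3 − 2·raw per item.
Total = 22 + 7·3 − 2·12 = 22 + 21 − 24 = 19

19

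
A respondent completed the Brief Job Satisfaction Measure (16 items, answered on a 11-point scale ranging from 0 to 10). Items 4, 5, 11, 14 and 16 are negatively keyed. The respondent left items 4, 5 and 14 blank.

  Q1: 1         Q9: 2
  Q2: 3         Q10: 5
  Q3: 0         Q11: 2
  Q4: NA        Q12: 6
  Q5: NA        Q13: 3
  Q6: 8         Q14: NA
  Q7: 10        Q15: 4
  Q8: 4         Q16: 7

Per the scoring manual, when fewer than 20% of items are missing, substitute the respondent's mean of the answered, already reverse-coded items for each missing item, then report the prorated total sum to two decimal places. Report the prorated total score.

Reverse-coded (on a 0–10 scale, reversed = 10 − raw):
  item 11: 10 − 2 = 8
  item 16: 10 − 7 = 3
Completed scored items (13 of 16): 1, 3, 0, 8, 10, 4, 2, 5, 8, 6, 3, 4, 3; sum = 57.
Person mean = 57 / 13 ≈ 4.3846
Prorated total = (57 / 13) × 16 = 70.15 (to 2 dp)

70.15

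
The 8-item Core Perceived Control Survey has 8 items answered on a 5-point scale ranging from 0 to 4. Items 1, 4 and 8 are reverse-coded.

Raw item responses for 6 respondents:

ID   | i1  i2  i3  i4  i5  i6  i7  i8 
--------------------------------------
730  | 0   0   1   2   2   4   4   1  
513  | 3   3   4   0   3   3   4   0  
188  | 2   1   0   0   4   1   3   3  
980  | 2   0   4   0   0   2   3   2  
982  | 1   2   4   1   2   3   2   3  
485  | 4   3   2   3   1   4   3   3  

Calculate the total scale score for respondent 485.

15

Respondent 485 raw: 4, 3, 2, 3, 1, 4, 3, 3.
Reverse-coded (reverse-coded value = 4 − response):
  item 1: 4 − 4 = 0
  item 2: 3
  item 3: 2
  item 4: 4 − 3 = 1
  item 5: 1
  item 6: 4
  item 7: 3
  item 8: 4 − 3 = 1
Sum = 0 + 3 + 2 + 1 + 1 + 4 + 3 + 1 = 15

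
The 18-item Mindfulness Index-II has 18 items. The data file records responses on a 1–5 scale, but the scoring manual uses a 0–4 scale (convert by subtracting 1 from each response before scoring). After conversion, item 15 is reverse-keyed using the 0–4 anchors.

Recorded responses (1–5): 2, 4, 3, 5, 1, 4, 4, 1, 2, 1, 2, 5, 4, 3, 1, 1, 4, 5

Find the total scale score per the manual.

38

Convert to 0–4: 1, 3, 2, 4, 0, 3, 3, 0, 1, 0, 1, 4, 3, 2, 0, 0, 3, 4
Reverse-coded (on a 0–4 scale, reversed = 4 − raw):
  item 15: 4 − 0 = 4
Scored: 1, 3, 2, 4, 0, 3, 3, 0, 1, 0, 1, 4, 3, 2, 4, 0, 3, 4
Total = 38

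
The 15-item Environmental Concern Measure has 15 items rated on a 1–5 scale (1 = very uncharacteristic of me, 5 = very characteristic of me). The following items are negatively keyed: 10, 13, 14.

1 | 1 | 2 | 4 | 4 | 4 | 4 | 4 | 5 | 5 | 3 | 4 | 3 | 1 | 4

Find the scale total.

49

Raw sum = 49. Negatively keyed items: 10, 13, 14; their raw sum = 9.
Each reversal replaces raw with 6 − raw, changing the total by 6 − 2·raw per item.
Total = 49 + 3·6 − 2·9 = 49 + 18 − 18 = 49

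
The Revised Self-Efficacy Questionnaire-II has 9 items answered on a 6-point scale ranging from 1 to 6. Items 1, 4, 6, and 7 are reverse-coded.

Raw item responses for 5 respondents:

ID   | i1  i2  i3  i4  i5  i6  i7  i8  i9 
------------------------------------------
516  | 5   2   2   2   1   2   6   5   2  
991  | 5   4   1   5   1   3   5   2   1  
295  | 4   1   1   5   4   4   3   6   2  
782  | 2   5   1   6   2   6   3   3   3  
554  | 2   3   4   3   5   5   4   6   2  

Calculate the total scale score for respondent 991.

19

Respondent 991 raw: 5, 4, 1, 5, 1, 3, 5, 2, 1.
Reverse-coded (on a 1–6 scale, reversed = 7 − raw):
  item 1: 7 − 5 = 2
  item 2: 4
  item 3: 1
  item 4: 7 − 5 = 2
  item 5: 1
  item 6: 7 − 3 = 4
  item 7: 7 − 5 = 2
  item 8: 2
  item 9: 1
Sum = 2 + 4 + 1 + 2 + 1 + 4 + 2 + 2 + 1 = 19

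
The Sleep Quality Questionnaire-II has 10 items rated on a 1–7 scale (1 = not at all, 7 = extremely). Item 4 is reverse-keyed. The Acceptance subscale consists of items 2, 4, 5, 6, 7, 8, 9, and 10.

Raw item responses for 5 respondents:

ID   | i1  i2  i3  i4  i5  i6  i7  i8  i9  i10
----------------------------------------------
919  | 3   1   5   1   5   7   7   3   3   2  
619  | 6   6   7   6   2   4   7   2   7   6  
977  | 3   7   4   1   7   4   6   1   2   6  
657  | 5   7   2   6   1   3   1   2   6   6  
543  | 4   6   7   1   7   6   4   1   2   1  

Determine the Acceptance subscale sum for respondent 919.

Respondent 919 raw: 3, 1, 5, 1, 5, 7, 7, 3, 3, 2.
Acceptance items: 2, 4, 5, 6, 7, 8, 9, 10.
Reverse-coded (on a 1–7 scale, reversed = 8 − raw):
  item 2: 1
  item 4: 8 − 1 = 7
  item 5: 5
  item 6: 7
  item 7: 7
  item 8: 3
  item 9: 3
  item 10: 2
Sum = 1 + 7 + 5 + 7 + 7 + 3 + 3 + 2 = 35

35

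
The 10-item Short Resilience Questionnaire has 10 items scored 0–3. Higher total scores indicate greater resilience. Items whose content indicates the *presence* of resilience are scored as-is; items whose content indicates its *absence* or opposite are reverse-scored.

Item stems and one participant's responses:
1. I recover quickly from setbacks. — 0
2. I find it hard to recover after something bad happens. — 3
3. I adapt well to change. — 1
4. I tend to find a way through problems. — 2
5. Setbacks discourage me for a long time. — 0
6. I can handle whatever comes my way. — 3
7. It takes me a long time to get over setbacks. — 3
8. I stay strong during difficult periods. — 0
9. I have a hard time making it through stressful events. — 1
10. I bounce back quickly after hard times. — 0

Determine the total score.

Items 2, 5, 7, 9 describe the absence/opposite of resilience → reverse-score.
on a 0–3 scale, reversed = 3 − raw.
  item 1: 0
  item 2: 3 − 3 = 0
  item 3: 1
  item 4: 2
  item 5: 3 − 0 = 3
  item 6: 3
  item 7: 3 − 3 = 0
  item 8: 0
  item 9: 3 − 1 = 2
  item 10: 0
Total = 0 + 0 + 1 + 2 + 3 + 3 + 0 + 0 + 2 + 0 = 11

11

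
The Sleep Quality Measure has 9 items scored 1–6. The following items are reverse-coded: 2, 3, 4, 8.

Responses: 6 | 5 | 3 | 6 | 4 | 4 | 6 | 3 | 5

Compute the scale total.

Raw sum = 42. Reverse-coded items: 2, 3, 4, 8; their raw sum = 17.
Each reversal replaces raw with 7 − raw, changing the total by 7 − 2·raw per item.
Total = 42 + 4·7 − 2·17 = 42 + 28 − 34 = 36

36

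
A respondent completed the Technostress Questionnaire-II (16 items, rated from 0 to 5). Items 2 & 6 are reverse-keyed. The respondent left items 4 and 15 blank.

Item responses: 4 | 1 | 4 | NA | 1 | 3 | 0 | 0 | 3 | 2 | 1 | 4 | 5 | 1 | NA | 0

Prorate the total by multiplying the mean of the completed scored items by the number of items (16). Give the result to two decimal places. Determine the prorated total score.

35.43

Reverse-coded (on a 0–5 scale, reversed = 5 − raw):
  item 2: 5 − 1 = 4
  item 6: 5 − 3 = 2
Completed scored items (14 of 16): 4, 4, 4, 1, 2, 0, 0, 3, 2, 1, 4, 5, 1, 0; sum = 31.
Person mean = 31 / 14 ≈ 2.2143
Prorated total = (31 / 14) × 16 = 35.43 (to 2 dp)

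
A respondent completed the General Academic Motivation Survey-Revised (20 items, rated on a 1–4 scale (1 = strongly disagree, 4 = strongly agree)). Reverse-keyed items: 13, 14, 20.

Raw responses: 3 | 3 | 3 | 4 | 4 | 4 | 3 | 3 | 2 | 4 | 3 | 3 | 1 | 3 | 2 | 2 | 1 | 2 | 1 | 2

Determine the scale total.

Raw sum = 53. Reverse-keyed items: 13, 14, 20; their raw sum = 6.
Each reversal replaces raw with 5 − raw, changing the total by 5 − 2·raw per item.
Total = 53 + 3·5 − 2·6 = 53 + 15 − 12 = 56

56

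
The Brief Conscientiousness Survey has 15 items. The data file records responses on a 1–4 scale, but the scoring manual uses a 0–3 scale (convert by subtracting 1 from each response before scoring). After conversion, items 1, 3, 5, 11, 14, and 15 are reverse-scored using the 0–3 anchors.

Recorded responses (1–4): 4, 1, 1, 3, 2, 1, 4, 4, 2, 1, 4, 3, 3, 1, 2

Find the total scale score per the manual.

Convert to 0–3: 3, 0, 0, 2, 1, 0, 3, 3, 1, 0, 3, 2, 2, 0, 1
Reverse-coded (on a 0–3 scale, reversed = 3 − raw):
  item 1: 3 − 3 = 0
  item 3: 3 − 0 = 3
  item 5: 3 − 1 = 2
  item 11: 3 − 3 = 0
  item 14: 3 − 0 = 3
  item 15: 3 − 1 = 2
Scored: 0, 0, 3, 2, 2, 0, 3, 3, 1, 0, 0, 2, 2, 3, 2
Total = 23

23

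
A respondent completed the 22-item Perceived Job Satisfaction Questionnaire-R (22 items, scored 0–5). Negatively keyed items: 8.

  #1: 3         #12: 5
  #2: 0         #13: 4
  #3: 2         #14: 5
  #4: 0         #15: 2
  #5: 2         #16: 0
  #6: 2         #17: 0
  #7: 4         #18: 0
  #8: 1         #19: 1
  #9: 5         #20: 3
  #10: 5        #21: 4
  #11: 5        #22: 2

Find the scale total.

58

Raw sum = 55. Negatively keyed items: 8; their raw sum = 1.
Each reversal replaces raw with 5 − raw, changing the total by 5 − 2·raw per item.
Total = 55 + 1·5 − 2·1 = 55 + 5 − 2 = 58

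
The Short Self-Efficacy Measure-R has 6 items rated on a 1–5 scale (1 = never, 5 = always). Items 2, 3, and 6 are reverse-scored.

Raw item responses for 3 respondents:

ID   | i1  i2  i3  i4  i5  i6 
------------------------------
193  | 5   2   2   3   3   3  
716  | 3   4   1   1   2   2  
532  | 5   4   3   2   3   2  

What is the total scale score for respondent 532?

Respondent 532 raw: 5, 4, 3, 2, 3, 2.
Reverse-coded (reverse-coded value = 6 − response):
  item 1: 5
  item 2: 6 − 4 = 2
  item 3: 6 − 3 = 3
  item 4: 2
  item 5: 3
  item 6: 6 − 2 = 4
Sum = 5 + 2 + 3 + 2 + 3 + 4 = 19

19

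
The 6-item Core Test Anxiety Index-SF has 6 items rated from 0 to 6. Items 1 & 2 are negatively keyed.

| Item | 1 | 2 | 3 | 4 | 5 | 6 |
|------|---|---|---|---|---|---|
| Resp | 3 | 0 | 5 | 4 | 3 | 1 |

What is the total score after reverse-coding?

Raw sum = 16. Negatively keyed items: 1, 2; their raw sum = 3.
Each reversal replaces raw with 6 − raw, changing the total by 6 − 2·raw per item.
Total = 16 + 2·6 − 2·3 = 16 + 12 − 6 = 22

22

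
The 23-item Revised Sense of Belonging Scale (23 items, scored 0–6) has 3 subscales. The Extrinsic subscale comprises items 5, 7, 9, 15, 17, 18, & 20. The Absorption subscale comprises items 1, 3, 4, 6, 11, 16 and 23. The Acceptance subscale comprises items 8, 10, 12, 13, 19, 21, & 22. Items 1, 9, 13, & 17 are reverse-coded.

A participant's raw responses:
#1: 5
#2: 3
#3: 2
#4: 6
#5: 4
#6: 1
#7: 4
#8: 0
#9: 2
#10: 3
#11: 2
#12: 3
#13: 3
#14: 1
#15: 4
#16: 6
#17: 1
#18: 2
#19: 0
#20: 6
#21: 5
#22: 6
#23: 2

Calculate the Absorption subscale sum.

20

Absorption items: 1, 3, 4, 6, 11, 16, 23.
Of these, item 1 is reverse-coded; reversed = (0+6) − raw = 6 − raw.
  item 1: 6 − 5 = 1
  item 3: 2
  item 4: 6
  item 6: 1
  item 11: 2
  item 16: 6
  item 23: 2
Sum = 1 + 2 + 6 + 1 + 2 + 6 + 2 = 20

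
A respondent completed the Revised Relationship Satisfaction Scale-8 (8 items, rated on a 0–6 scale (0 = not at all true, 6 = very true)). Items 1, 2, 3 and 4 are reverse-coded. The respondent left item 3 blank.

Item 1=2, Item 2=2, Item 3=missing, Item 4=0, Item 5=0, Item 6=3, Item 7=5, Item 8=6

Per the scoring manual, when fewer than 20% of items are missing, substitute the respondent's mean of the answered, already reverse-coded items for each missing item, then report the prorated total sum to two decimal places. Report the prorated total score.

32.00

Reverse-coded (reverse-coded value = 6 − response):
  item 1: 6 − 2 = 4
  item 2: 6 − 2 = 4
  item 4: 6 − 0 = 6
Completed scored items (7 of 8): 4, 4, 6, 0, 3, 5, 6; sum = 28.
Person mean = 28 / 7 ≈ 4.0000
Prorated total = (28 / 7) × 8 = 32.00 (to 2 dp)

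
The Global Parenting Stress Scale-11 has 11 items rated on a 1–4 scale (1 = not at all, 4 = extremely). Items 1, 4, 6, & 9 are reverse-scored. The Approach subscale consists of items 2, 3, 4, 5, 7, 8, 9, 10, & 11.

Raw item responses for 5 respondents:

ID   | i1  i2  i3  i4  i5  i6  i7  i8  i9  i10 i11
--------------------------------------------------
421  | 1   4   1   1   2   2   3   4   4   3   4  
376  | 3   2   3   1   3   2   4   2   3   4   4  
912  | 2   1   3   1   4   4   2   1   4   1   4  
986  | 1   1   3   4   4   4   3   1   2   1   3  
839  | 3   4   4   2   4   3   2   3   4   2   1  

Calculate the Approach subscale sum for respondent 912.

Respondent 912 raw: 2, 1, 3, 1, 4, 4, 2, 1, 4, 1, 4.
Approach items: 2, 3, 4, 5, 7, 8, 9, 10, 11.
Reverse-coded (on a 1–4 scale, reversed = 5 − raw):
  item 2: 1
  item 3: 3
  item 4: 5 − 1 = 4
  item 5: 4
  item 7: 2
  item 8: 1
  item 9: 5 − 4 = 1
  item 10: 1
  item 11: 4
Sum = 1 + 3 + 4 + 4 + 2 + 1 + 1 + 1 + 4 = 21

21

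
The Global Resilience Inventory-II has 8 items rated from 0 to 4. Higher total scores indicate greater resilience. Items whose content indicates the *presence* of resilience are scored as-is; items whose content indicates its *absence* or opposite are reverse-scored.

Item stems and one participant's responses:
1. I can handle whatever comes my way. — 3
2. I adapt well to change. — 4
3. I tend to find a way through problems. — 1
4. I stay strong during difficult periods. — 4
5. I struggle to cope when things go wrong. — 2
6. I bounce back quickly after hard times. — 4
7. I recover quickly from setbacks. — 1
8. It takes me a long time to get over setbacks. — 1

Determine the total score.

Items 5, 8 describe the absence/opposite of resilience → reverse-score.
reversed = (0+4) − raw = 4 − raw.
  item 1: 3
  item 2: 4
  item 3: 1
  item 4: 4
  item 5: 4 − 2 = 2
  item 6: 4
  item 7: 1
  item 8: 4 − 1 = 3
Total = 3 + 4 + 1 + 4 + 2 + 4 + 1 + 3 = 22

22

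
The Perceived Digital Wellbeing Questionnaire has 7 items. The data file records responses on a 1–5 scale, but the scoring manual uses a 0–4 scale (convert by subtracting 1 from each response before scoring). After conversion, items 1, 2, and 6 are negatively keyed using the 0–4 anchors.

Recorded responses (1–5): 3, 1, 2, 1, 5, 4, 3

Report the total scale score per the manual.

14

Convert to 0–4: 2, 0, 1, 0, 4, 3, 2
Reverse-coded (on a 0–4 scale, reversed = 4 − raw):
  item 1: 4 − 2 = 2
  item 2: 4 − 0 = 4
  item 6: 4 − 3 = 1
Scored: 2, 4, 1, 0, 4, 1, 2
Total = 14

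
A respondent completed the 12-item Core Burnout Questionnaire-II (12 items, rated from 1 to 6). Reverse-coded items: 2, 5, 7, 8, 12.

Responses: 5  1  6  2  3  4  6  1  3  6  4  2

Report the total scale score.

52

Reversing items 2, 5, 7, 8 and 12 with 7 − raw:
Total = 5 + (7−1) + 6 + 2 + (7−3) + 4 + (7−6) + (7−1) + 3 + 6 + 4 + (7−2)
      = 5 + 6 + 6 + 2 + 4 + 4 + 1 + 6 + 3 + 6 + 4 + 5 = 52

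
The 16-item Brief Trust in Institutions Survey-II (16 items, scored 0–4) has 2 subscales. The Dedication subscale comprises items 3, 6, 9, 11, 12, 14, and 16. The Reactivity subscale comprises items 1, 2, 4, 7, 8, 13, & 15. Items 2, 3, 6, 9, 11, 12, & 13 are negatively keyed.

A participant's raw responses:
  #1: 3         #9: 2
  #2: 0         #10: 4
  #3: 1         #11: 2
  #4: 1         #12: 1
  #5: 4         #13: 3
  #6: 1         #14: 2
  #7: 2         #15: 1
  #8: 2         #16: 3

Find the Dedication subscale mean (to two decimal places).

Dedication items: 3, 6, 9, 11, 12, 14, 16.
Of these, items 3, 6, 9, 11, & 12 are negatively keyed; on a 0–4 scale, reversed = 4 − raw.
  item 3: 4 − 1 = 3
  item 6: 4 − 1 = 3
  item 9: 4 − 2 = 2
  item 11: 4 − 2 = 2
  item 12: 4 − 1 = 3
  item 14: 2
  item 16: 3
Sum = 3 + 3 + 2 + 2 + 3 + 2 + 3 = 18
Mean = 18 / 7 = 2.57

2.57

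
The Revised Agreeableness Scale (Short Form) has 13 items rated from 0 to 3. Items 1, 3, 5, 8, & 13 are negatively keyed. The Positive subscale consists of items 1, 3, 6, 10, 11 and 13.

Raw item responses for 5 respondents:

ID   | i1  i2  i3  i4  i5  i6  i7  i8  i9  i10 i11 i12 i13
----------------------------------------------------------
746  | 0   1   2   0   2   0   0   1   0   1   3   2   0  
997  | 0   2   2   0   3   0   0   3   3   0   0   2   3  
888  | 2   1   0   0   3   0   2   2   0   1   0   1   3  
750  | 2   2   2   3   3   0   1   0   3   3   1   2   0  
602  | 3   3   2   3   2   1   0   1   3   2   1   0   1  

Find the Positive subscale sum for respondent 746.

Respondent 746 raw: 0, 1, 2, 0, 2, 0, 0, 1, 0, 1, 3, 2, 0.
Positive items: 1, 3, 6, 10, 11, 13.
Reverse-coded (on a 0–3 scale, reversed = 3 − raw):
  item 1: 3 − 0 = 3
  item 3: 3 − 2 = 1
  item 6: 0
  item 10: 1
  item 11: 3
  item 13: 3 − 0 = 3
Sum = 3 + 1 + 0 + 1 + 3 + 3 = 11

11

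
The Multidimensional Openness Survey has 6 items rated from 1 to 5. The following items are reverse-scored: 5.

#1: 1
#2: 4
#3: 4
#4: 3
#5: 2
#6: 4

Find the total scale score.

20

Reverse-coded items (reversed = (1+5) − raw = 6 − raw):
  item 5: 6 − 2 = 4
After reverse-coding: 1, 4, 4, 3, 4, 4
Total = 1 + 4 + 4 + 3 + 4 + 4 = 20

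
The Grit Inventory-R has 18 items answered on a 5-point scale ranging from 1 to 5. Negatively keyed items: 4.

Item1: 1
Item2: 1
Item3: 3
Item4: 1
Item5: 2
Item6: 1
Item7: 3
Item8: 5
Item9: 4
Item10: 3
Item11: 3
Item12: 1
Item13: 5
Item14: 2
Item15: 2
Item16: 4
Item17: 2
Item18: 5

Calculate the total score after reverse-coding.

Reversing item 4 with 6 − raw:
Total = 1 + 1 + 3 + (6−1) + 2 + 1 + 3 + 5 + 4 + 3 + 3 + 1 + 5 + 2 + 2 + 4 + 2 + 5
      = 1 + 1 + 3 + 5 + 2 + 1 + 3 + 5 + 4 + 3 + 3 + 1 + 5 + 2 + 2 + 4 + 2 + 5 = 52

52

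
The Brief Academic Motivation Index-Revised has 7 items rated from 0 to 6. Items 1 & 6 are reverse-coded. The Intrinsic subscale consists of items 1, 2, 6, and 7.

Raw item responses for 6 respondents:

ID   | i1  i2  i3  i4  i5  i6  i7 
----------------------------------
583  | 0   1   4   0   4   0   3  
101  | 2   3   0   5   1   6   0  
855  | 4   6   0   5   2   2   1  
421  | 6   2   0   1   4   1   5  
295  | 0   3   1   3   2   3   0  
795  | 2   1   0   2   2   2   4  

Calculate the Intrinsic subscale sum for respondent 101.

7

Respondent 101 raw: 2, 3, 0, 5, 1, 6, 0.
Intrinsic items: 1, 2, 6, 7.
Reverse-coded (reverse-coded value = 6 − response):
  item 1: 6 − 2 = 4
  item 2: 3
  item 6: 6 − 6 = 0
  item 7: 0
Sum = 4 + 3 + 0 + 0 = 7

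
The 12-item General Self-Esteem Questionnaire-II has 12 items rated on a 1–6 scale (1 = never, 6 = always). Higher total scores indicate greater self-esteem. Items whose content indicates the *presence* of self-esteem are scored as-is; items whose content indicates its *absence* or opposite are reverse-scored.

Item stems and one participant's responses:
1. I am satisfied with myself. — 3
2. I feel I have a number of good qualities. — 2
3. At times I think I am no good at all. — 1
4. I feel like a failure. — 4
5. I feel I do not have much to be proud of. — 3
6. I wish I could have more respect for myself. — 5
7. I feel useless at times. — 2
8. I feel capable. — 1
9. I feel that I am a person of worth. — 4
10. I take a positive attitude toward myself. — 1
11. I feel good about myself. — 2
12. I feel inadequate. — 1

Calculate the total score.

Items 3, 4, 5, 6, 7, 12 describe the absence/opposite of self-esteem → reverse-score.
reverse-coded value = 7 − response.
  item 1: 3
  item 2: 2
  item 3: 7 − 1 = 6
  item 4: 7 − 4 = 3
  item 5: 7 − 3 = 4
  item 6: 7 − 5 = 2
  item 7: 7 − 2 = 5
  item 8: 1
  item 9: 4
  item 10: 1
  item 11: 2
  item 12: 7 − 1 = 6
Total = 3 + 2 + 6 + 3 + 4 + 2 + 5 + 1 + 4 + 1 + 2 + 6 = 39

39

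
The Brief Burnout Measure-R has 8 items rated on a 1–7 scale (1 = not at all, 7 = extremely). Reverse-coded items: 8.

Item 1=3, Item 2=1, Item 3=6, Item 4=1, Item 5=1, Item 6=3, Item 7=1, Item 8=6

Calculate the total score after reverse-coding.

18

Reversing item 8 with 8 − raw:
Total = 3 + 1 + 6 + 1 + 1 + 3 + 1 + (8−6)
      = 3 + 1 + 6 + 1 + 1 + 3 + 1 + 2 = 18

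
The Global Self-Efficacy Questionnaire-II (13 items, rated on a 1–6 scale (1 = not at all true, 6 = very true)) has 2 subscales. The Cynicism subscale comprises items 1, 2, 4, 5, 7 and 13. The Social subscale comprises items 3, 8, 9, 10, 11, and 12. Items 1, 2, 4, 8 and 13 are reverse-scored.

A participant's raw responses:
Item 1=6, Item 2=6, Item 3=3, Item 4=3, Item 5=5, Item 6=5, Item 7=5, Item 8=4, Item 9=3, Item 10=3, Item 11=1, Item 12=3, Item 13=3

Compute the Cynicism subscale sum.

Cynicism items: 1, 2, 4, 5, 7, 13.
Of these, items 1, 2, 4 and 13 are reverse-scored; reverse-coded value = 7 − response.
  item 1: 7 − 6 = 1
  item 2: 7 − 6 = 1
  item 4: 7 − 3 = 4
  item 5: 5
  item 7: 5
  item 13: 7 − 3 = 4
Sum = 1 + 1 + 4 + 5 + 5 + 4 = 20

20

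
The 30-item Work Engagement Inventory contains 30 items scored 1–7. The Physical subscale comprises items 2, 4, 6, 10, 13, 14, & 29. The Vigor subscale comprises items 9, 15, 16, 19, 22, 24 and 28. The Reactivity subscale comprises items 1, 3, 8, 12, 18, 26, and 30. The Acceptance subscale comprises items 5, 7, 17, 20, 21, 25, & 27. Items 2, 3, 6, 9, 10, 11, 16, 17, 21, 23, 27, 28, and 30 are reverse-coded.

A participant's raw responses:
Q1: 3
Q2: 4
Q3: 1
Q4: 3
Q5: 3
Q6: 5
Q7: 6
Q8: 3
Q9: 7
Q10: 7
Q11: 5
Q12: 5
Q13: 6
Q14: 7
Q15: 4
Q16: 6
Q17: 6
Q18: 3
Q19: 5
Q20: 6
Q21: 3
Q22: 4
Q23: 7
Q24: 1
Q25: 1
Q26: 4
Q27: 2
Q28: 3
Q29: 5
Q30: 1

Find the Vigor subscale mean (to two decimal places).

3.14

Vigor items: 9, 15, 16, 19, 22, 24, 28.
Of these, items 9, 16, & 28 are reverse-coded; on a 1–7 scale, reversed = 8 − raw.
  item 9: 8 − 7 = 1
  item 15: 4
  item 16: 8 − 6 = 2
  item 19: 5
  item 22: 4
  item 24: 1
  item 28: 8 − 3 = 5
Sum = 1 + 4 + 2 + 5 + 4 + 1 + 5 = 22
Mean = 22 / 7 = 3.14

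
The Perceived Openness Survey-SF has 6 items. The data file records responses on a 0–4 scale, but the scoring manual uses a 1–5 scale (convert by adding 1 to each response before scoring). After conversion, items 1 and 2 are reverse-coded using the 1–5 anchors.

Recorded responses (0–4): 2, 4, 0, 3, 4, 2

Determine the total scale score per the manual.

17

Convert to 1–5: 3, 5, 1, 4, 5, 3
Reverse-coded (reverse-coded value = 6 − response):
  item 1: 6 − 3 = 3
  item 2: 6 − 5 = 1
Scored: 3, 1, 1, 4, 5, 3
Total = 17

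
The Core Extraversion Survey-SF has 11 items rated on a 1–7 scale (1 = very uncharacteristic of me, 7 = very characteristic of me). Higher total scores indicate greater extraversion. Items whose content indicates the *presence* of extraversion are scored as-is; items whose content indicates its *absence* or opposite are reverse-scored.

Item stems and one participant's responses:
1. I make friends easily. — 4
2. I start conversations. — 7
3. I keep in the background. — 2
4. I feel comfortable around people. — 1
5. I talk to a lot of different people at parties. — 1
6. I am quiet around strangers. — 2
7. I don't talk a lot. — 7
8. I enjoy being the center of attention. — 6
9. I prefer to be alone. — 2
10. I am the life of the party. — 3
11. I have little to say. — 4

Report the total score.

45

Items 3, 6, 7, 9, 11 describe the absence/opposite of extraversion → reverse-score.
on a 1–7 scale, reversed = 8 − raw.
  item 1: 4
  item 2: 7
  item 3: 8 − 2 = 6
  item 4: 1
  item 5: 1
  item 6: 8 − 2 = 6
  item 7: 8 − 7 = 1
  item 8: 6
  item 9: 8 − 2 = 6
  item 10: 3
  item 11: 8 − 4 = 4
Total = 4 + 7 + 6 + 1 + 1 + 6 + 1 + 6 + 6 + 3 + 4 = 45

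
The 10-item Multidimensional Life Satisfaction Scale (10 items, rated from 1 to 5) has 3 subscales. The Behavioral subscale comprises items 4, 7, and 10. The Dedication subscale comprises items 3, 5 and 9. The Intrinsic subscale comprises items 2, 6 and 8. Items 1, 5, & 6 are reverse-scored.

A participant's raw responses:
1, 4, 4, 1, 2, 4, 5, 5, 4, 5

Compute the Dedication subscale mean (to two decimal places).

Dedication items: 3, 5, 9.
Of these, item 5 is reverse-scored; reversed = (1+5) − raw = 6 − raw.
  item 3: 4
  item 5: 6 − 2 = 4
  item 9: 4
Sum = 4 + 4 + 4 = 12
Mean = 12 / 3 = 4.00

4.00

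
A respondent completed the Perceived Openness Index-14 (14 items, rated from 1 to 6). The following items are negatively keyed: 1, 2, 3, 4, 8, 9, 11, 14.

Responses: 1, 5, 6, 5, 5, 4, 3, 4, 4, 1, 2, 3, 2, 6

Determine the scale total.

Apply reverse scoring (on a 1–6 scale, reversed = 7 − raw):
  item 1: 7 − 1 = 6
  item 2: 7 − 5 = 2
  item 3: 7 − 6 = 1
  item 4: 7 − 5 = 2
  item 8: 7 − 4 = 3
  item 9: 7 − 4 = 3
  item 11: 7 − 2 = 5
  item 14: 7 − 6 = 1
Scored responses: 6, 2, 1, 2, 5, 4, 3, 3, 3, 1, 5, 3, 2, 1
Total = 6 + 2 + 1 + 2 + 5 + 4 + 3 + 3 + 3 + 1 + 5 + 3 + 2 + 1 = 41

41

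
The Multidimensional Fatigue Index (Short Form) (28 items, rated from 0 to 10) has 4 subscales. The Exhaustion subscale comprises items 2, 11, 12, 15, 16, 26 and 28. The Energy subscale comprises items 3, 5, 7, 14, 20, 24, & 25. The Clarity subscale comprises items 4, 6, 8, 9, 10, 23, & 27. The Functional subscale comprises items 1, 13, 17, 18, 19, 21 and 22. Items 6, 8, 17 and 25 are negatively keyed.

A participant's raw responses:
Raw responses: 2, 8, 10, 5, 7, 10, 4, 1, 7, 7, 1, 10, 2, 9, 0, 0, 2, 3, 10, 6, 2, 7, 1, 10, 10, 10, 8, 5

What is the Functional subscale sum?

Functional items: 1, 13, 17, 18, 19, 21, 22.
Of these, item 17 is negatively keyed; reverse-coded value = 10 − response.
  item 1: 2
  item 13: 2
  item 17: 10 − 2 = 8
  item 18: 3
  item 19: 10
  item 21: 2
  item 22: 7
Sum = 2 + 2 + 8 + 3 + 10 + 2 + 7 = 34

34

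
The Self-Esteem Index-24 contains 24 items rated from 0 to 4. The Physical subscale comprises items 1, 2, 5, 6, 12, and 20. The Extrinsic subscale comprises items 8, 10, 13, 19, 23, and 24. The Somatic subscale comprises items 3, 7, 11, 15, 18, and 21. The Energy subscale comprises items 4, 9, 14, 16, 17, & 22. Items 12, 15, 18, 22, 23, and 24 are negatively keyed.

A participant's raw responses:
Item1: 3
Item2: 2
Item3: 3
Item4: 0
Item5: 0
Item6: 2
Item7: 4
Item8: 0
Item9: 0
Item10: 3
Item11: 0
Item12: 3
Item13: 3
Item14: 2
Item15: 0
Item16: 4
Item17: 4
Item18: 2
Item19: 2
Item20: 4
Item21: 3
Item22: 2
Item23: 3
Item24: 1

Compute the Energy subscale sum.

Energy items: 4, 9, 14, 16, 17, 22.
Of these, item 22 is negatively keyed; reversed = (0+4) − raw = 4 − raw.
  item 4: 0
  item 9: 0
  item 14: 2
  item 16: 4
  item 17: 4
  item 22: 4 − 2 = 2
Sum = 0 + 0 + 2 + 4 + 4 + 2 = 12

12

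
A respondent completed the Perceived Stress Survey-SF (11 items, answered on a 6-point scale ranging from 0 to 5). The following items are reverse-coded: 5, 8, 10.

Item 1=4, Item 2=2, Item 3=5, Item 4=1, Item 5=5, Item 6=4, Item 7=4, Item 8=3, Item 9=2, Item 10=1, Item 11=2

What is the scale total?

Reverse-coded items use 5 − raw:
  item 5: 5 − 5 = 0
  item 8: 5 − 3 = 2
  item 10: 5 − 1 = 4
After reverse-coding: 4, 2, 5, 1, 0, 4, 4, 2, 2, 4, 2
Total = 4 + 2 + 5 + 1 + 0 + 4 + 4 + 2 + 2 + 4 + 2 = 30

30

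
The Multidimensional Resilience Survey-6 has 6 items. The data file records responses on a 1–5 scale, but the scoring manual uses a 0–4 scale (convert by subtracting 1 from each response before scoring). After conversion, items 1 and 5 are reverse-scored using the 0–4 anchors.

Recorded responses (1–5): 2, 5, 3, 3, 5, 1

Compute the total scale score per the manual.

Convert to 0–4: 1, 4, 2, 2, 4, 0
Reverse-coded (reverse-coded value = 4 − response):
  item 1: 4 − 1 = 3
  item 5: 4 − 4 = 0
Scored: 3, 4, 2, 2, 0, 0
Total = 11

11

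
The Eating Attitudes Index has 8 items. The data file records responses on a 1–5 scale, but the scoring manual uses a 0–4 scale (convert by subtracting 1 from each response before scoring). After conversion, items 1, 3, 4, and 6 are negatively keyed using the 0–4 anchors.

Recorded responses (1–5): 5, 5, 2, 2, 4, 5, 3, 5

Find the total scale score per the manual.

Convert to 0–4: 4, 4, 1, 1, 3, 4, 2, 4
Reverse-coded (reversed = (0+4) − raw = 4 − raw):
  item 1: 4 − 4 = 0
  item 3: 4 − 1 = 3
  item 4: 4 − 1 = 3
  item 6: 4 − 4 = 0
Scored: 0, 4, 3, 3, 3, 0, 2, 4
Total = 19

19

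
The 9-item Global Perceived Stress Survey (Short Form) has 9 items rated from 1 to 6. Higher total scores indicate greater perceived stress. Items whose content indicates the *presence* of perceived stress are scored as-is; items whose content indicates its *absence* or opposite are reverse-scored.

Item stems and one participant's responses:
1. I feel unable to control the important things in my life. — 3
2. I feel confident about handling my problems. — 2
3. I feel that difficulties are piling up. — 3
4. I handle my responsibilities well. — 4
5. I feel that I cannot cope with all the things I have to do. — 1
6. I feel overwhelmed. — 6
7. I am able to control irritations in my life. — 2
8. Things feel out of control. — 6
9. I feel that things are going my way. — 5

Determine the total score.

34

Items 2, 4, 7, 9 describe the absence/opposite of perceived stress → reverse-score.
on a 1–6 scale, reversed = 7 − raw.
  item 1: 3
  item 2: 7 − 2 = 5
  item 3: 3
  item 4: 7 − 4 = 3
  item 5: 1
  item 6: 6
  item 7: 7 − 2 = 5
  item 8: 6
  item 9: 7 − 5 = 2
Total = 3 + 5 + 3 + 3 + 1 + 6 + 5 + 6 + 2 = 34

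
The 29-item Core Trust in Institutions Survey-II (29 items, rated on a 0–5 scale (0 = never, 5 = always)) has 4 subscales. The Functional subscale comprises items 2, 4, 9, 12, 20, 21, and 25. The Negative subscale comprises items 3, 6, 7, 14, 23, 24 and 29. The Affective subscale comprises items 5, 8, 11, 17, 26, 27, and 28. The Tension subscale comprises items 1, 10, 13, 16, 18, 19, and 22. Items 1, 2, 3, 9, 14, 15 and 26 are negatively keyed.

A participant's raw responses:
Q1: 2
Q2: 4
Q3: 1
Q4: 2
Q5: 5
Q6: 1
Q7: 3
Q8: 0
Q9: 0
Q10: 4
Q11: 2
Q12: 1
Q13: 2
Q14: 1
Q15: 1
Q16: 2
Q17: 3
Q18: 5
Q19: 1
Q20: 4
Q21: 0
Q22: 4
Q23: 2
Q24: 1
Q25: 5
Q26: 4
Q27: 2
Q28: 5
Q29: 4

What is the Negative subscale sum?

19

Negative items: 3, 6, 7, 14, 23, 24, 29.
Of these, items 3 and 14 are negatively keyed; reversed = (0+5) − raw = 5 − raw.
  item 3: 5 − 1 = 4
  item 6: 1
  item 7: 3
  item 14: 5 − 1 = 4
  item 23: 2
  item 24: 1
  item 29: 4
Sum = 4 + 1 + 3 + 4 + 2 + 1 + 4 = 19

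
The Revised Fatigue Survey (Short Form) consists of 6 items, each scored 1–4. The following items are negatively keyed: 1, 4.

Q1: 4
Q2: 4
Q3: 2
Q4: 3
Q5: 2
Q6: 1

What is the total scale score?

Reverse-coded items (reversed = (1+4) − raw = 5 − raw):
  item 1: 5 − 4 = 1
  item 4: 5 − 3 = 2
Scored responses: 1, 4, 2, 2, 2, 1
Total = 1 + 4 + 2 + 2 + 2 + 1 = 12

12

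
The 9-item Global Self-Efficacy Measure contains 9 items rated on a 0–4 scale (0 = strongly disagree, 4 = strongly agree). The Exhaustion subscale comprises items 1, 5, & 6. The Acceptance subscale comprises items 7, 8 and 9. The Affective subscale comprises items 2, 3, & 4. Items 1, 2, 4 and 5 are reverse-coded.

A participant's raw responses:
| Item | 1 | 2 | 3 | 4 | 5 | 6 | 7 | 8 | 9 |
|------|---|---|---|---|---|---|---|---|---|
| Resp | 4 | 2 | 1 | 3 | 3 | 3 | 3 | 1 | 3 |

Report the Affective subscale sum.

4

Affective items: 2, 3, 4.
Of these, items 2 and 4 are reverse-coded; reverse-coded value = 4 − response.
  item 2: 4 − 2 = 2
  item 3: 1
  item 4: 4 − 3 = 1
Sum = 2 + 1 + 1 = 4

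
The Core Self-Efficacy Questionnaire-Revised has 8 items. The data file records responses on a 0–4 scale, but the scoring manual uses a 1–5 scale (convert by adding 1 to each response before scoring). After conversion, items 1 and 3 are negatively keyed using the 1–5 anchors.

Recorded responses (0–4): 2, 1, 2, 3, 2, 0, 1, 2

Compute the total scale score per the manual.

Convert to 1–5: 3, 2, 3, 4, 3, 1, 2, 3
Reverse-coded (on a 1–5 scale, reversed = 6 − raw):
  item 1: 6 − 3 = 3
  item 3: 6 − 3 = 3
Scored: 3, 2, 3, 4, 3, 1, 2, 3
Total = 21

21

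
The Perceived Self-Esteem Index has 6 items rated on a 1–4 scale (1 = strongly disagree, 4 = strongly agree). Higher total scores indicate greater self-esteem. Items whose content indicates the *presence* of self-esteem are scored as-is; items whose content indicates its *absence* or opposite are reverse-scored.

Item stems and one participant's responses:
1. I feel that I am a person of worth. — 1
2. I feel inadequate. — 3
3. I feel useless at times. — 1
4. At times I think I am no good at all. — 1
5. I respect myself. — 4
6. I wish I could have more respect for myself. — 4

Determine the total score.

Items 2, 3, 4, 6 describe the absence/opposite of self-esteem → reverse-score.
reverse-coded value = 5 − response.
  item 1: 1
  item 2: 5 − 3 = 2
  item 3: 5 − 1 = 4
  item 4: 5 − 1 = 4
  item 5: 4
  item 6: 5 − 4 = 1
Total = 1 + 2 + 4 + 4 + 4 + 1 = 16

16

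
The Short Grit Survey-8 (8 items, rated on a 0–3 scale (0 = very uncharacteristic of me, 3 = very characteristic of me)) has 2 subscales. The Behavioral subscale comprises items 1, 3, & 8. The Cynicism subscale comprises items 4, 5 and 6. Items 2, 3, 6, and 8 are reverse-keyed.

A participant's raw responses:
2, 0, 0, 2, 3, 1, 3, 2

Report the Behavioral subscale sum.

6

Behavioral items: 1, 3, 8.
Of these, items 3 & 8 are reverse-keyed; on a 0–3 scale, reversed = 3 − raw.
  item 1: 2
  item 3: 3 − 0 = 3
  item 8: 3 − 2 = 1
Sum = 2 + 3 + 1 = 6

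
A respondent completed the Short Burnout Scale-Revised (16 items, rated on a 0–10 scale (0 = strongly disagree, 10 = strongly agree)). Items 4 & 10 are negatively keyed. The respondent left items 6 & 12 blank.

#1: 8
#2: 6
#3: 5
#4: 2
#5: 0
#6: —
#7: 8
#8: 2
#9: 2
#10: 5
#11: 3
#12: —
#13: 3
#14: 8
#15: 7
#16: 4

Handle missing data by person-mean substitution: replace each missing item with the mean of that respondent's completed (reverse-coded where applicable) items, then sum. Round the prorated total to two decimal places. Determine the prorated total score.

Reverse-coded (on a 0–10 scale, reversed = 10 − raw):
  item 4: 10 − 2 = 8
  item 10: 10 − 5 = 5
Completed scored items (14 of 16): 8, 6, 5, 8, 0, 8, 2, 2, 5, 3, 3, 8, 7, 4; sum = 69.
Person mean = 69 / 14 ≈ 4.9286
Prorated total = (69 / 14) × 16 = 78.86 (to 2 dp)

78.86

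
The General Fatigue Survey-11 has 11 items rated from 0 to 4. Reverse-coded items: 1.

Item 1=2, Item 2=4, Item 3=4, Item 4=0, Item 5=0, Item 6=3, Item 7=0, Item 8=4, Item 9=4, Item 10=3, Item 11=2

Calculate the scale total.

26

Raw sum = 26. Reverse-coded items: 1; their raw sum = 2.
Each reversal replaces raw with 4 − raw, changing the total by 4 − 2·raw per item.
Total = 26 + 1·4 − 2·2 = 26 + 4 − 4 = 26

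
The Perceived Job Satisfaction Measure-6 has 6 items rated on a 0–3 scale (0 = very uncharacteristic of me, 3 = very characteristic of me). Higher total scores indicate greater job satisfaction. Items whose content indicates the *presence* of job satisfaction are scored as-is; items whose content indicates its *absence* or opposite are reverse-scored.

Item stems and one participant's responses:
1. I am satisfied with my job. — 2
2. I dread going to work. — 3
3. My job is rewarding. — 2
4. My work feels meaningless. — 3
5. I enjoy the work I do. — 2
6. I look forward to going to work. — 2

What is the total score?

8

Items 2, 4 describe the absence/opposite of job satisfaction → reverse-score.
reversed = (0+3) − raw = 3 − raw.
  item 1: 2
  item 2: 3 − 3 = 0
  item 3: 2
  item 4: 3 − 3 = 0
  item 5: 2
  item 6: 2
Total = 2 + 0 + 2 + 0 + 2 + 2 = 8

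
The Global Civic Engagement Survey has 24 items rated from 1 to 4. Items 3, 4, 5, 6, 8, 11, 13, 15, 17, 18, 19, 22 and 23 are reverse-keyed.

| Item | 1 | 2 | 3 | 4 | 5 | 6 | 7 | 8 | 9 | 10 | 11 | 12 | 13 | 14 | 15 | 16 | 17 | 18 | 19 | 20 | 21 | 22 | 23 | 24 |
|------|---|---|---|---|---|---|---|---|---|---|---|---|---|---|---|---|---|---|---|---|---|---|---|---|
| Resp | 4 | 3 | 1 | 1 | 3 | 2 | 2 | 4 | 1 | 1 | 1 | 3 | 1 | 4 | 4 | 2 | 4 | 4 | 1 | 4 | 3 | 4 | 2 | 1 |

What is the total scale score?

Apply reverse scoring (reverse-coded value = 5 − response):
  item 3: 5 − 1 = 4
  item 4: 5 − 1 = 4
  item 5: 5 − 3 = 2
  item 6: 5 − 2 = 3
  item 8: 5 − 4 = 1
  item 11: 5 − 1 = 4
  item 13: 5 − 1 = 4
  item 15: 5 − 4 = 1
  item 17: 5 − 4 = 1
  item 18: 5 − 4 = 1
  item 19: 5 − 1 = 4
  item 22: 5 − 4 = 1
  item 23: 5 − 2 = 3
Scored responses: 4, 3, 4, 4, 2, 3, 2, 1, 1, 1, 4, 3, 4, 4, 1, 2, 1, 1, 4, 4, 3, 1, 3, 1
Total = 4 + 3 + 4 + 4 + 2 + 3 + 2 + 1 + 1 + 1 + 4 + 3 + 4 + 4 + 1 + 2 + 1 + 1 + 4 + 4 + 3 + 1 + 3 + 1 = 61

61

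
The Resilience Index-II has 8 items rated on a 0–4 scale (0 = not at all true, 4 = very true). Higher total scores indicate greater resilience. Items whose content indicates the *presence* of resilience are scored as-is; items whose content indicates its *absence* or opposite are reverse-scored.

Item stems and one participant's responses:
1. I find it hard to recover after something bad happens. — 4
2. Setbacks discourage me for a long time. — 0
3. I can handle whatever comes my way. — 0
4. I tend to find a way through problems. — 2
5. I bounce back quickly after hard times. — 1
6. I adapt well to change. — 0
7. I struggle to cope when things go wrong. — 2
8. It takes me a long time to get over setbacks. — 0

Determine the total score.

Items 1, 2, 7, 8 describe the absence/opposite of resilience → reverse-score.
on a 0–4 scale, reversed = 4 − raw.
  item 1: 4 − 4 = 0
  item 2: 4 − 0 = 4
  item 3: 0
  item 4: 2
  item 5: 1
  item 6: 0
  item 7: 4 − 2 = 2
  item 8: 4 − 0 = 4
Total = 0 + 4 + 0 + 2 + 1 + 0 + 2 + 4 = 13

13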